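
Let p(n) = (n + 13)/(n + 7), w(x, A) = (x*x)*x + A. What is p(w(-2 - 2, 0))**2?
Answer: 289/361 ≈ 0.80055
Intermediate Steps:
w(x, A) = A + x**3 (w(x, A) = x**2*x + A = x**3 + A = A + x**3)
p(n) = (13 + n)/(7 + n)
p(w(-2 - 2, 0))**2 = ((13 + (0 + (-2 - 2)**3))/(7 + (0 + (-2 - 2)**3)))**2 = ((13 + (0 + (-4)**3))/(7 + (0 + (-4)**3)))**2 = ((13 + (0 - 64))/(7 + (0 - 64)))**2 = ((13 - 64)/(7 - 64))**2 = (-51/(-57))**2 = (-1/57*(-51))**2 = (17/19)**2 = 289/361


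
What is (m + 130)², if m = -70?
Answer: 3600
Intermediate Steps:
(m + 130)² = (-70 + 130)² = 60² = 3600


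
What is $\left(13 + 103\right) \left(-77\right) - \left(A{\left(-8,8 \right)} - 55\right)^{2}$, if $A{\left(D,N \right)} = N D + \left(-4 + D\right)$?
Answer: $-26093$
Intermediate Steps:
$A{\left(D,N \right)} = -4 + D + D N$ ($A{\left(D,N \right)} = D N + \left(-4 + D\right) = -4 + D + D N$)
$\left(13 + 103\right) \left(-77\right) - \left(A{\left(-8,8 \right)} - 55\right)^{2} = \left(13 + 103\right) \left(-77\right) - \left(\left(-4 - 8 - 64\right) - 55\right)^{2} = 116 \left(-77\right) - \left(\left(-4 - 8 - 64\right) - 55\right)^{2} = -8932 - \left(-76 - 55\right)^{2} = -8932 - \left(-131\right)^{2} = -8932 - 17161 = -26093$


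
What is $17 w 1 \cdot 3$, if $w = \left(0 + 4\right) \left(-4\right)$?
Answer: $-816$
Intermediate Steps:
$w = -16$ ($w = 4 \left(-4\right) = -16$)
$17 w 1 \cdot 3 = 17 \left(-16\right) 1 \cdot 3 = \left(-272\right) 3 = -816$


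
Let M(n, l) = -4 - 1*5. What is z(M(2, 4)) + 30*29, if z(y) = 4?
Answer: 874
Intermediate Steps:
M(n, l) = -9 (M(n, l) = -4 - 5 = -9)
z(M(2, 4)) + 30*29 = 4 + 30*29 = 4 + 870 = 874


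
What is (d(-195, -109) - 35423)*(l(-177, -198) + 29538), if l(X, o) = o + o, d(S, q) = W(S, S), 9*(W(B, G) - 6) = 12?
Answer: -1032083358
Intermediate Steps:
W(B, G) = 22/3 (W(B, G) = 6 + (⅑)*12 = 6 + 4/3 = 22/3)
d(S, q) = 22/3
l(X, o) = 2*o
(d(-195, -109) - 35423)*(l(-177, -198) + 29538) = (22/3 - 35423)*(2*(-198) + 29538) = -106247*(-396 + 29538)/3 = -106247/3*29142 = -1032083358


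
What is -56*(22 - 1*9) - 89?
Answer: -817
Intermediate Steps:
-56*(22 - 1*9) - 89 = -56*(22 - 9) - 89 = -56*13 - 89 = -728 - 89 = -817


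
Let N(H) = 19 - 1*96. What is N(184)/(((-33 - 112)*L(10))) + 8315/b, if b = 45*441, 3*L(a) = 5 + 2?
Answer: 372112/575505 ≈ 0.64658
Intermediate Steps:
L(a) = 7/3 (L(a) = (5 + 2)/3 = (⅓)*7 = 7/3)
N(H) = -77 (N(H) = 19 - 96 = -77)
b = 19845
N(184)/(((-33 - 112)*L(10))) + 8315/b = -77*3/(7*(-33 - 112)) + 8315/19845 = -77/((-145*7/3)) + 8315*(1/19845) = -77/(-1015/3) + 1663/3969 = -77*(-3/1015) + 1663/3969 = 33/145 + 1663/3969 = 372112/575505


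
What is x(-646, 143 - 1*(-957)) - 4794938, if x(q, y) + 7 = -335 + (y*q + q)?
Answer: -5506526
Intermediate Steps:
x(q, y) = -342 + q + q*y (x(q, y) = -7 + (-335 + (y*q + q)) = -7 + (-335 + (q*y + q)) = -7 + (-335 + (q + q*y)) = -7 + (-335 + q + q*y) = -342 + q + q*y)
x(-646, 143 - 1*(-957)) - 4794938 = (-342 - 646 - 646*(143 - 1*(-957))) - 4794938 = (-342 - 646 - 646*(143 + 957)) - 4794938 = (-342 - 646 - 646*1100) - 4794938 = (-342 - 646 - 710600) - 4794938 = -711588 - 4794938 = -5506526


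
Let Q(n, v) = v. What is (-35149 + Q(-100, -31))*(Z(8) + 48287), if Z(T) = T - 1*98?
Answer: -1695570460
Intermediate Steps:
Z(T) = -98 + T (Z(T) = T - 98 = -98 + T)
(-35149 + Q(-100, -31))*(Z(8) + 48287) = (-35149 - 31)*((-98 + 8) + 48287) = -35180*(-90 + 48287) = -35180*48197 = -1695570460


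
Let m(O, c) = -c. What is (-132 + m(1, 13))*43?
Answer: -6235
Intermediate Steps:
(-132 + m(1, 13))*43 = (-132 - 1*13)*43 = (-132 - 13)*43 = -145*43 = -6235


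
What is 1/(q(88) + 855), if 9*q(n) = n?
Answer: 9/7783 ≈ 0.0011564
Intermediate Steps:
q(n) = n/9
1/(q(88) + 855) = 1/((⅑)*88 + 855) = 1/(88/9 + 855) = 1/(7783/9) = 9/7783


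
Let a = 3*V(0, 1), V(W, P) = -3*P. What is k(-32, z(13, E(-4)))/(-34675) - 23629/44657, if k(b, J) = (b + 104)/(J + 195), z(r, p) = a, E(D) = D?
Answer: -25399938709/48002925725 ≈ -0.52913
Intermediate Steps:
a = -9 (a = 3*(-3*1) = 3*(-3) = -9)
z(r, p) = -9
k(b, J) = (104 + b)/(195 + J)
k(-32, z(13, E(-4)))/(-34675) - 23629/44657 = ((104 - 32)/(195 - 9))/(-34675) - 23629/44657 = (72/186)*(-1/34675) - 23629*1/44657 = ((1/186)*72)*(-1/34675) - 23629/44657 = (12/31)*(-1/34675) - 23629/44657 = -12/1074925 - 23629/44657 = -25399938709/48002925725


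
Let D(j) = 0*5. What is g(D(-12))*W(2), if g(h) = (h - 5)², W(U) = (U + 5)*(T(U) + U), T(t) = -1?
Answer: 175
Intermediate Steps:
W(U) = (-1 + U)*(5 + U) (W(U) = (U + 5)*(-1 + U) = (5 + U)*(-1 + U) = (-1 + U)*(5 + U))
D(j) = 0
g(h) = (-5 + h)²
g(D(-12))*W(2) = (-5 + 0)²*(-5 + 2² + 4*2) = (-5)²*(-5 + 4 + 8) = 25*7 = 175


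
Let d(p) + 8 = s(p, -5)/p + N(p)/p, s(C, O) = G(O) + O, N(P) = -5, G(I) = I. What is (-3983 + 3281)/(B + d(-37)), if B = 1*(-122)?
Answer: 25974/4795 ≈ 5.4169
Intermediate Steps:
s(C, O) = 2*O (s(C, O) = O + O = 2*O)
B = -122
d(p) = -8 - 15/p (d(p) = -8 + ((2*(-5))/p - 5/p) = -8 + (-10/p - 5/p) = -8 - 15/p)
(-3983 + 3281)/(B + d(-37)) = (-3983 + 3281)/(-122 + (-8 - 15/(-37))) = -702/(-122 + (-8 - 15*(-1/37))) = -702/(-122 + (-8 + 15/37)) = -702/(-122 - 281/37) = -702/(-4795/37) = -702*(-37/4795) = 25974/4795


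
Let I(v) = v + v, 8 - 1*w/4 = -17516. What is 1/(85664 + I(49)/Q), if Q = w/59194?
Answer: 17524/1502626189 ≈ 1.1662e-5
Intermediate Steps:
w = 70096 (w = 32 - 4*(-17516) = 32 + 70064 = 70096)
I(v) = 2*v
Q = 35048/29597 (Q = 70096/59194 = 70096*(1/59194) = 35048/29597 ≈ 1.1842)
1/(85664 + I(49)/Q) = 1/(85664 + (2*49)/(35048/29597)) = 1/(85664 + 98*(29597/35048)) = 1/(85664 + 1450253/17524) = 1/(1502626189/17524) = 17524/1502626189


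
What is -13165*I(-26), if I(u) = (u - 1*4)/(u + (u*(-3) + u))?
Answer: 197475/13 ≈ 15190.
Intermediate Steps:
I(u) = -(-4 + u)/u (I(u) = (u - 4)/(u + (-3*u + u)) = (-4 + u)/(u - 2*u) = (-4 + u)/((-u)) = (-4 + u)*(-1/u) = -(-4 + u)/u)
-13165*I(-26) = -13165*(4 - 1*(-26))/(-26) = -(-13165)*(4 + 26)/26 = -(-13165)*30/26 = -13165*(-15/13) = 197475/13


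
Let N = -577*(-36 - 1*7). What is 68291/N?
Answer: 68291/24811 ≈ 2.7524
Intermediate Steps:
N = 24811 (N = -577*(-36 - 7) = -577*(-43) = 24811)
68291/N = 68291/24811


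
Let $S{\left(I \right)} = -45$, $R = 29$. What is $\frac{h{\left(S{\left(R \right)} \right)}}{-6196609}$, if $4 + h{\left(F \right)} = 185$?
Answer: $- \frac{181}{6196609} \approx -2.921 \cdot 10^{-5}$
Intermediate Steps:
$h{\left(F \right)} = 181$ ($h{\left(F \right)} = -4 + 185 = 181$)
$\frac{h{\left(S{\left(R \right)} \right)}}{-6196609} = \frac{181}{-6196609} = 181 \left(- \frac{1}{6196609}\right) = - \frac{181}{6196609}$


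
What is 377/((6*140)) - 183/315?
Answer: -37/280 ≈ -0.13214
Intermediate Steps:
377/((6*140)) - 183/315 = 377/840 - 183*1/315 = 377*(1/840) - 61/105 = 377/840 - 61/105 = -37/280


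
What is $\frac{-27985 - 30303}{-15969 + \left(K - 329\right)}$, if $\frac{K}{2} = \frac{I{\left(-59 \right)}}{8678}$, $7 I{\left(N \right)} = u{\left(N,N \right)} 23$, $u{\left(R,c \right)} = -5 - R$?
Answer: $\frac{221297678}{61877239} \approx 3.5764$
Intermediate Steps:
$I{\left(N \right)} = - \frac{115}{7} - \frac{23 N}{7}$ ($I{\left(N \right)} = \frac{\left(-5 - N\right) 23}{7} = \frac{-115 - 23 N}{7} = - \frac{115}{7} - \frac{23 N}{7}$)
$K = \frac{1242}{30373}$ ($K = 2 \frac{- \frac{115}{7} - - \frac{1357}{7}}{8678} = 2 \left(- \frac{115}{7} + \frac{1357}{7}\right) \frac{1}{8678} = 2 \cdot \frac{1242}{7} \cdot \frac{1}{8678} = 2 \cdot \frac{621}{30373} = \frac{1242}{30373} \approx 0.040892$)
$\frac{-27985 - 30303}{-15969 + \left(K - 329\right)} = \frac{-27985 - 30303}{-15969 + \left(\frac{1242}{30373} - 329\right)} = - \frac{58288}{-15969 + \left(\frac{1242}{30373} - 329\right)} = - \frac{58288}{-15969 - \frac{9991475}{30373}} = - \frac{58288}{- \frac{495017912}{30373}} = \left(-58288\right) \left(- \frac{30373}{495017912}\right) = \frac{221297678}{61877239}$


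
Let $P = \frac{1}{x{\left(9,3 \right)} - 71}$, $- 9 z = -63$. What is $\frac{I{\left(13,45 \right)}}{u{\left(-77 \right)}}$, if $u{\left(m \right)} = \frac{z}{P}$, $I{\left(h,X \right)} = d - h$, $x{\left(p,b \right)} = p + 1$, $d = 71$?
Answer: $- \frac{58}{427} \approx -0.13583$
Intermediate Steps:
$z = 7$ ($z = \left(- \frac{1}{9}\right) \left(-63\right) = 7$)
$x{\left(p,b \right)} = 1 + p$
$I{\left(h,X \right)} = 71 - h$
$P = - \frac{1}{61}$ ($P = \frac{1}{\left(1 + 9\right) - 71} = \frac{1}{10 - 71} = \frac{1}{-61} = - \frac{1}{61} \approx -0.016393$)
$u{\left(m \right)} = -427$ ($u{\left(m \right)} = \frac{7}{- \frac{1}{61}} = 7 \left(-61\right) = -427$)
$\frac{I{\left(13,45 \right)}}{u{\left(-77 \right)}} = \frac{71 - 13}{-427} = \left(71 - 13\right) \left(- \frac{1}{427}\right) = 58 \left(- \frac{1}{427}\right) = - \frac{58}{427}$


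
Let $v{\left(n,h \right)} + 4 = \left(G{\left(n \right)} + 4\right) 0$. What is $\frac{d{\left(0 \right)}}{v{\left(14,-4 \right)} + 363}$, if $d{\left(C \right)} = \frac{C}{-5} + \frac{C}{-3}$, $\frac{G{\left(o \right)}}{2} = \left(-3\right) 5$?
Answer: $0$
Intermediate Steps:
$G{\left(o \right)} = -30$ ($G{\left(o \right)} = 2 \left(\left(-3\right) 5\right) = 2 \left(-15\right) = -30$)
$d{\left(C \right)} = - \frac{8 C}{15}$ ($d{\left(C \right)} = C \left(- \frac{1}{5}\right) + C \left(- \frac{1}{3}\right) = - \frac{C}{5} - \frac{C}{3} = - \frac{8 C}{15}$)
$v{\left(n,h \right)} = -4$ ($v{\left(n,h \right)} = -4 + \left(-30 + 4\right) 0 = -4 - 0 = -4 + 0 = -4$)
$\frac{d{\left(0 \right)}}{v{\left(14,-4 \right)} + 363} = \frac{\left(- \frac{8}{15}\right) 0}{-4 + 363} = \frac{1}{359} \cdot 0 = 0$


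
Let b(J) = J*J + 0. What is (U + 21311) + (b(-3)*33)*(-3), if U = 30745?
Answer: 51165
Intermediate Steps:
b(J) = J² (b(J) = J² + 0 = J²)
(U + 21311) + (b(-3)*33)*(-3) = (30745 + 21311) + ((-3)²*33)*(-3) = 52056 + (9*33)*(-3) = 52056 + 297*(-3) = 52056 - 891 = 51165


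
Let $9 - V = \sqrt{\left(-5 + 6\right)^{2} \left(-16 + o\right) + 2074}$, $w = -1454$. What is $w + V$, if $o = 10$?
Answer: $-1445 - 2 \sqrt{517} \approx -1490.5$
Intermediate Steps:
$V = 9 - 2 \sqrt{517}$ ($V = 9 - \sqrt{\left(-5 + 6\right)^{2} \left(-16 + 10\right) + 2074} = 9 - \sqrt{1^{2} \left(-6\right) + 2074} = 9 - \sqrt{1 \left(-6\right) + 2074} = 9 - \sqrt{-6 + 2074} = 9 - \sqrt{2068} = 9 - 2 \sqrt{517} \approx -36.475$)
$w + V = -1454 + \left(9 - 2 \sqrt{517}\right) = -1445 - 2 \sqrt{517}$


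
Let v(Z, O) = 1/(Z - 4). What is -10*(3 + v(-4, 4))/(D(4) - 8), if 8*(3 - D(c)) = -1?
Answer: 230/39 ≈ 5.8974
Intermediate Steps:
v(Z, O) = 1/(-4 + Z)
D(c) = 25/8 (D(c) = 3 - ⅛*(-1) = 3 + ⅛ = 25/8)
-10*(3 + v(-4, 4))/(D(4) - 8) = -10*(3 + 1/(-4 - 4))/(25/8 - 8) = -10*(3 + 1/(-8))/(-39/8) = -10*(3 - ⅛)*(-8)/39 = -115*(-8)/(4*39) = -10*(-23/39) = 230/39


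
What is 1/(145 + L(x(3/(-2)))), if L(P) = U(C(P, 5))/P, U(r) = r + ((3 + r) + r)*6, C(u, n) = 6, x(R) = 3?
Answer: 1/177 ≈ 0.0056497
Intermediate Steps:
U(r) = 18 + 13*r (U(r) = r + (3 + 2*r)*6 = r + (18 + 12*r) = 18 + 13*r)
L(P) = 96/P (L(P) = (18 + 13*6)/P = (18 + 78)/P = 96/P)
1/(145 + L(x(3/(-2)))) = 1/(145 + 96/3) = 1/(145 + 96*(⅓)) = 1/(145 + 32) = 1/177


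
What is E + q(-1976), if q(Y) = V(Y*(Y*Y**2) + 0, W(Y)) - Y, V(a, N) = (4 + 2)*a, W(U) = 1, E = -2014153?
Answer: 91474280426479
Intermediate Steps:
V(a, N) = 6*a
q(Y) = -Y + 6*Y**4 (q(Y) = 6*(Y*(Y*Y**2) + 0) - Y = 6*(Y*Y**3 + 0) - Y = 6*(Y**4 + 0) - Y = 6*Y**4 - Y = -Y + 6*Y**4)
E + q(-1976) = -2014153 + (-1*(-1976) + 6*(-1976)**4) = -2014153 + (1976 + 6*15245713739776) = -2014153 + (1976 + 91474282438656) = -2014153 + 91474282440632 = 91474280426479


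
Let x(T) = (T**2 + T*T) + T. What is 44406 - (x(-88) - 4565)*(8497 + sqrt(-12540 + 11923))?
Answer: -92020589 - 10835*I*sqrt(617) ≈ -9.2021e+7 - 2.6914e+5*I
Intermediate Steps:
x(T) = T + 2*T**2 (x(T) = (T**2 + T**2) + T = 2*T**2 + T = T + 2*T**2)
44406 - (x(-88) - 4565)*(8497 + sqrt(-12540 + 11923)) = 44406 - (-88*(1 + 2*(-88)) - 4565)*(8497 + sqrt(-12540 + 11923)) = 44406 - (-88*(1 - 176) - 4565)*(8497 + sqrt(-617)) = 44406 - (-88*(-175) - 4565)*(8497 + I*sqrt(617)) = 44406 - (15400 - 4565)*(8497 + I*sqrt(617)) = 44406 - 10835*(8497 + I*sqrt(617)) = 44406 - (92064995 + 10835*I*sqrt(617)) = 44406 + (-92064995 - 10835*I*sqrt(617)) = -92020589 - 10835*I*sqrt(617)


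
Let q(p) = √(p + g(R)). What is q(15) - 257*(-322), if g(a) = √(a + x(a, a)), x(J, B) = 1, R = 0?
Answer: 82758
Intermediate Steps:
g(a) = √(1 + a) (g(a) = √(a + 1) = √(1 + a))
q(p) = √(1 + p) (q(p) = √(p + √(1 + 0)) = √(p + √1) = √(p + 1) = √(1 + p))
q(15) - 257*(-322) = √(1 + 15) - 257*(-322) = √16 + 82754 = 4 + 82754 = 82758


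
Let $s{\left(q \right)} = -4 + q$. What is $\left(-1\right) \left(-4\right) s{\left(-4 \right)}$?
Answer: $-32$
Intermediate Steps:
$\left(-1\right) \left(-4\right) s{\left(-4 \right)} = \left(-1\right) \left(-4\right) \left(-4 - 4\right) = 4 \left(-8\right) = -32$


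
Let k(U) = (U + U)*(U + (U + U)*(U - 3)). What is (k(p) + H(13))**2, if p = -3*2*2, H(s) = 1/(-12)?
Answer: 10045050625/144 ≈ 6.9757e+7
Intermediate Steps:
H(s) = -1/12
p = -12 (p = -6*2 = -12)
k(U) = 2*U*(U + 2*U*(-3 + U)) (k(U) = (2*U)*(U + (2*U)*(-3 + U)) = (2*U)*(U + 2*U*(-3 + U)) = 2*U*(U + 2*U*(-3 + U)))
(k(p) + H(13))**2 = ((-12)**2*(-10 + 4*(-12)) - 1/12)**2 = (144*(-10 - 48) - 1/12)**2 = (144*(-58) - 1/12)**2 = (-8352 - 1/12)**2 = (-100225/12)**2 = 10045050625/144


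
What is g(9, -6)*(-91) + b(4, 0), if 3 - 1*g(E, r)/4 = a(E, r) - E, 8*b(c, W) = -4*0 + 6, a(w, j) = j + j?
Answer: -34941/4 ≈ -8735.3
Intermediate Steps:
a(w, j) = 2*j
b(c, W) = 3/4 (b(c, W) = (-4*0 + 6)/8 = (0 + 6)/8 = (1/8)*6 = 3/4)
g(E, r) = 12 - 8*r + 4*E (g(E, r) = 12 - 4*(2*r - E) = 12 - 4*(-E + 2*r) = 12 + (-8*r + 4*E) = 12 - 8*r + 4*E)
g(9, -6)*(-91) + b(4, 0) = (12 - 8*(-6) + 4*9)*(-91) + 3/4 = (12 + 48 + 36)*(-91) + 3/4 = 96*(-91) + 3/4 = -8736 + 3/4 = -34941/4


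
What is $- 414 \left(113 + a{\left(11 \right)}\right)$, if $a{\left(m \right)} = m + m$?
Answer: $-55890$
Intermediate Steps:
$a{\left(m \right)} = 2 m$
$- 414 \left(113 + a{\left(11 \right)}\right) = - 414 \left(113 + 2 \cdot 11\right) = - 414 \left(113 + 22\right) = \left(-414\right) 135 = -55890$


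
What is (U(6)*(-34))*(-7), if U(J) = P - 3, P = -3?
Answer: -1428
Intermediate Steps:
U(J) = -6 (U(J) = -3 - 3 = -6)
(U(6)*(-34))*(-7) = -6*(-34)*(-7) = 204*(-7) = -1428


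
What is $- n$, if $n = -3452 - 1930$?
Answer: $5382$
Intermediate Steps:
$n = -5382$ ($n = -3452 - 1930 = -5382$)
$- n = \left(-1\right) \left(-5382\right) = 5382$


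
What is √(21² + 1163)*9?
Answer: 18*√401 ≈ 360.45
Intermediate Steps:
√(21² + 1163)*9 = √(441 + 1163)*9 = √1604*9 = (2*√401)*9 = 18*√401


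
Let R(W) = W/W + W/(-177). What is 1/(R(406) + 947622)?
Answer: 177/167728865 ≈ 1.0553e-6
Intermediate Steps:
R(W) = 1 - W/177 (R(W) = 1 + W*(-1/177) = 1 - W/177)
1/(R(406) + 947622) = 1/((1 - 1/177*406) + 947622) = 1/((1 - 406/177) + 947622) = 1/(-229/177 + 947622) = 1/(167728865/177) = 177/167728865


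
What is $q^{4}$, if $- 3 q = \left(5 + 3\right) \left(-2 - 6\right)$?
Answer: $\frac{16777216}{81} \approx 2.0713 \cdot 10^{5}$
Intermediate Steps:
$q = \frac{64}{3}$ ($q = - \frac{\left(5 + 3\right) \left(-2 - 6\right)}{3} = - \frac{8 \left(-2 - 6\right)}{3} = - \frac{8 \left(-8\right)}{3} = \left(- \frac{1}{3}\right) \left(-64\right) = \frac{64}{3} \approx 21.333$)
$q^{4} = \left(\frac{64}{3}\right)^{4} = \frac{16777216}{81}$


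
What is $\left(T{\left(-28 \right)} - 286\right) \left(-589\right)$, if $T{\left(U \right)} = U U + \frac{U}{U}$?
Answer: $-293911$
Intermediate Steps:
$T{\left(U \right)} = 1 + U^{2}$ ($T{\left(U \right)} = U^{2} + 1 = 1 + U^{2}$)
$\left(T{\left(-28 \right)} - 286\right) \left(-589\right) = \left(\left(1 + \left(-28\right)^{2}\right) - 286\right) \left(-589\right) = \left(\left(1 + 784\right) - 286\right) \left(-589\right) = \left(785 - 286\right) \left(-589\right) = 499 \left(-589\right) = -293911$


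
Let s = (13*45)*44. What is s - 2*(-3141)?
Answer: 32022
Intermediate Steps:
s = 25740 (s = 585*44 = 25740)
s - 2*(-3141) = 25740 - 2*(-3141) = 25740 - 1*(-6282) = 25740 + 6282 = 32022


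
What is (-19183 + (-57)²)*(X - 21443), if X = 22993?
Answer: -24697700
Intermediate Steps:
(-19183 + (-57)²)*(X - 21443) = (-19183 + (-57)²)*(22993 - 21443) = (-19183 + 3249)*1550 = -15934*1550 = -24697700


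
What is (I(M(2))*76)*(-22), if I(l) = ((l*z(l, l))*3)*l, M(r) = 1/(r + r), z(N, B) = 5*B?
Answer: -3135/8 ≈ -391.88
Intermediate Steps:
M(r) = 1/(2*r)
I(l) = 15*l**3 (I(l) = ((l*(5*l))*3)*l = ((5*l**2)*3)*l = (15*l**2)*l = 15*l**3)
(I(M(2))*76)*(-22) = ((15*((1/2)/2)**3)*76)*(-22) = ((15*((1/2)*(1/2))**3)*76)*(-22) = ((15*(1/4)**3)*76)*(-22) = ((15*(1/64))*76)*(-22) = ((15/64)*76)*(-22) = (285/16)*(-22) = -3135/8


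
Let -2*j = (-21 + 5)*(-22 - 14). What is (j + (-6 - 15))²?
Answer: 95481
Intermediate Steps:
j = -288 (j = -(-21 + 5)*(-22 - 14)/2 = -(-8)*(-36) = -½*576 = -288)
(j + (-6 - 15))² = (-288 + (-6 - 15))² = (-288 - 21)² = (-309)² = 95481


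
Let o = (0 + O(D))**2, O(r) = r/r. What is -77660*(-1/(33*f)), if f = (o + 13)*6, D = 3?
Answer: 1765/63 ≈ 28.016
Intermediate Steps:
O(r) = 1
o = 1 (o = (0 + 1)**2 = 1**2 = 1)
f = 84 (f = (1 + 13)*6 = 14*6 = 84)
-77660*(-1/(33*f)) = -77660/(84*(-33)) = -77660/(-2772) = -77660*(-1/2772) = 1765/63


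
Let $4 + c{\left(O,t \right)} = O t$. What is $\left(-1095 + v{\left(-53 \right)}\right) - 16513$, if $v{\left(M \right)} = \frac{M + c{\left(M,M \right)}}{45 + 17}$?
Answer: $- \frac{544472}{31} \approx -17564.0$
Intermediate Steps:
$c{\left(O,t \right)} = -4 + O t$
$v{\left(M \right)} = - \frac{2}{31} + \frac{M}{62} + \frac{M^{2}}{62}$ ($v{\left(M \right)} = \frac{M + \left(-4 + M M\right)}{45 + 17} = \frac{M + \left(-4 + M^{2}\right)}{62} = \left(-4 + M + M^{2}\right) \frac{1}{62} = - \frac{2}{31} + \frac{M}{62} + \frac{M^{2}}{62}$)
$\left(-1095 + v{\left(-53 \right)}\right) - 16513 = \left(-1095 + \left(- \frac{2}{31} + \frac{1}{62} \left(-53\right) + \frac{\left(-53\right)^{2}}{62}\right)\right) - 16513 = \left(-1095 - - \frac{1376}{31}\right) - 16513 = \left(-1095 + \frac{1376}{31}\right) - 16513 = - \frac{32569}{31} - 16513 = - \frac{544472}{31}$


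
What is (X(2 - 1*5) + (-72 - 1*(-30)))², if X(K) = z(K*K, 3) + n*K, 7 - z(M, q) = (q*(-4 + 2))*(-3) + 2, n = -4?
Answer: 1849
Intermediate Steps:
z(M, q) = 5 - 6*q (z(M, q) = 7 - ((q*(-4 + 2))*(-3) + 2) = 7 - ((q*(-2))*(-3) + 2) = 7 - (-2*q*(-3) + 2) = 7 - (6*q + 2) = 7 - (2 + 6*q) = 7 + (-2 - 6*q) = 5 - 6*q)
X(K) = -13 - 4*K (X(K) = (5 - 6*3) - 4*K = (5 - 18) - 4*K = -13 - 4*K)
(X(2 - 1*5) + (-72 - 1*(-30)))² = ((-13 - 4*(2 - 1*5)) + (-72 - 1*(-30)))² = ((-13 - 4*(2 - 5)) + (-72 + 30))² = ((-13 - 4*(-3)) - 42)² = ((-13 + 12) - 42)² = (-1 - 42)² = (-43)² = 1849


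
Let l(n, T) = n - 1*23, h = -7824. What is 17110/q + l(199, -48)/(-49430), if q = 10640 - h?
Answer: 210624409/228168880 ≈ 0.92311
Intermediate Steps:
q = 18464 (q = 10640 - 1*(-7824) = 10640 + 7824 = 18464)
l(n, T) = -23 + n (l(n, T) = n - 23 = -23 + n)
17110/q + l(199, -48)/(-49430) = 17110/18464 + (-23 + 199)/(-49430) = 17110*(1/18464) + 176*(-1/49430) = 8555/9232 - 88/24715 = 210624409/228168880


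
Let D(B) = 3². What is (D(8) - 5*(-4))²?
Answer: 841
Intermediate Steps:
D(B) = 9
(D(8) - 5*(-4))² = (9 - 5*(-4))² = (9 + 20)² = 29² = 841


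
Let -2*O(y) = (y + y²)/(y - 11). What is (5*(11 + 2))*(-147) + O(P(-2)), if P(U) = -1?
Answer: -9555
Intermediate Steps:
O(y) = -(y + y²)/(2*(-11 + y)) (O(y) = -(y + y²)/(2*(y - 11)) = -(y + y²)/(2*(-11 + y)))
(5*(11 + 2))*(-147) + O(P(-2)) = (5*(11 + 2))*(-147) - 1*(-1)*(1 - 1)/(-22 + 2*(-1)) = (5*13)*(-147) - 1*(-1)*0/(-22 - 2) = 65*(-147) - 1*(-1)*0/(-24) = -9555 - 1*(-1)*(-1/24)*0 = -9555 + 0 = -9555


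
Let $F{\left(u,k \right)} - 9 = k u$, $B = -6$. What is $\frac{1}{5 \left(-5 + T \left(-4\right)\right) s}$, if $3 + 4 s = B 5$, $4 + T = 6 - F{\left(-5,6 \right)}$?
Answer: $\frac{4}{16005} \approx 0.00024992$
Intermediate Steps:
$F{\left(u,k \right)} = 9 + k u$
$T = 23$ ($T = -4 + \left(6 - \left(9 + 6 \left(-5\right)\right)\right) = -4 + \left(6 - \left(9 - 30\right)\right) = -4 + \left(6 - -21\right) = -4 + \left(6 + 21\right) = -4 + 27 = 23$)
$s = - \frac{33}{4}$ ($s = - \frac{3}{4} + \frac{\left(-6\right) 5}{4} = - \frac{3}{4} + \frac{1}{4} \left(-30\right) = - \frac{3}{4} - \frac{15}{2} = - \frac{33}{4} \approx -8.25$)
$\frac{1}{5 \left(-5 + T \left(-4\right)\right) s} = \frac{1}{5 \left(-5 + 23 \left(-4\right)\right) \left(- \frac{33}{4}\right)} = \frac{1}{5 \left(-5 - 92\right) \left(- \frac{33}{4}\right)} = \frac{1}{5 \left(-97\right) \left(- \frac{33}{4}\right)} = \frac{1}{\left(-485\right) \left(- \frac{33}{4}\right)} = \frac{1}{\frac{16005}{4}} = \frac{4}{16005}$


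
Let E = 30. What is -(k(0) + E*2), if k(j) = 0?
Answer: -60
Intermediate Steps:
-(k(0) + E*2) = -(0 + 30*2) = -(0 + 60) = -1*60 = -60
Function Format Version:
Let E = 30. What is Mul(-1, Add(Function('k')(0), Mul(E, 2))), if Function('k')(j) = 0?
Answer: -60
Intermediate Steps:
Mul(-1, Add(Function('k')(0), Mul(E, 2))) = Mul(-1, Add(0, Mul(30, 2))) = Mul(-1, Add(0, 60)) = Mul(-1, 60) = -60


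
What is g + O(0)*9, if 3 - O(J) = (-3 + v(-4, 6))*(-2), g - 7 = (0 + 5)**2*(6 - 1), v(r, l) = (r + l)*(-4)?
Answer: -39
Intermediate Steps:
v(r, l) = -4*l - 4*r (v(r, l) = (l + r)*(-4) = -4*l - 4*r)
g = 132 (g = 7 + (0 + 5)**2*(6 - 1) = 7 + 5**2*5 = 7 + 25*5 = 7 + 125 = 132)
O(J) = -19 (O(J) = 3 - (-3 + (-4*6 - 4*(-4)))*(-2) = 3 - (-3 + (-24 + 16))*(-2) = 3 - (-3 - 8)*(-2) = 3 - (-11)*(-2) = 3 - 1*22 = 3 - 22 = -19)
g + O(0)*9 = 132 - 19*9 = 132 - 171 = -39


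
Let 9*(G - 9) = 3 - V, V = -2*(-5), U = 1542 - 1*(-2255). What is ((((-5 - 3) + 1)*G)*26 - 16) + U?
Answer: 20561/9 ≈ 2284.6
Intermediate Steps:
U = 3797 (U = 1542 + 2255 = 3797)
V = 10
G = 74/9 (G = 9 + (3 - 1*10)/9 = 9 + (3 - 10)/9 = 9 + (⅑)*(-7) = 9 - 7/9 = 74/9 ≈ 8.2222)
((((-5 - 3) + 1)*G)*26 - 16) + U = ((((-5 - 3) + 1)*(74/9))*26 - 16) + 3797 = (((-8 + 1)*(74/9))*26 - 16) + 3797 = (-7*74/9*26 - 16) + 3797 = (-518/9*26 - 16) + 3797 = (-13468/9 - 16) + 3797 = -13612/9 + 3797 = 20561/9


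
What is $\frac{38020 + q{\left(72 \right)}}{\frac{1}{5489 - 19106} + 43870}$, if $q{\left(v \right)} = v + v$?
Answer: $\frac{519679188}{597377789} \approx 0.86993$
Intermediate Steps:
$q{\left(v \right)} = 2 v$
$\frac{38020 + q{\left(72 \right)}}{\frac{1}{5489 - 19106} + 43870} = \frac{38020 + 2 \cdot 72}{\frac{1}{5489 - 19106} + 43870} = \frac{38020 + 144}{\frac{1}{-13617} + 43870} = \frac{38164}{- \frac{1}{13617} + 43870} = \frac{38164}{\frac{597377789}{13617}} = 38164 \cdot \frac{13617}{597377789} = \frac{519679188}{597377789}$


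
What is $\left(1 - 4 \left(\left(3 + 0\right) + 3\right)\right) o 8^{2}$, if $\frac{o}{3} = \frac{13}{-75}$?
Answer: $\frac{19136}{25} \approx 765.44$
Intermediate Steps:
$o = - \frac{13}{25}$ ($o = 3 \frac{13}{-75} = 3 \cdot 13 \left(- \frac{1}{75}\right) = 3 \left(- \frac{13}{75}\right) = - \frac{13}{25} \approx -0.52$)
$\left(1 - 4 \left(\left(3 + 0\right) + 3\right)\right) o 8^{2} = \left(1 - 4 \left(\left(3 + 0\right) + 3\right)\right) \left(- \frac{13}{25}\right) 8^{2} = \left(1 - 4 \left(3 + 3\right)\right) \left(- \frac{13}{25}\right) 64 = \left(1 - 24\right) \left(- \frac{13}{25}\right) 64 = \left(-23\right) \left(- \frac{13}{25}\right) 64 = \frac{299}{25} \cdot 64 = \frac{19136}{25}$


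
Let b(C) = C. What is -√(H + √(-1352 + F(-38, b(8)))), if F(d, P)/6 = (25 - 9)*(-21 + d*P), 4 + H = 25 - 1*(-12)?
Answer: -√(33 + 2*I*√8138) ≈ -10.402 - 8.6722*I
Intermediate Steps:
H = 33 (H = -4 + (25 - 1*(-12)) = -4 + (25 + 12) = -4 + 37 = 33)
F(d, P) = -2016 + 96*P*d (F(d, P) = 6*((25 - 9)*(-21 + d*P)) = 6*(16*(-21 + P*d)) = 6*(-336 + 16*P*d) = -2016 + 96*P*d)
-√(H + √(-1352 + F(-38, b(8)))) = -√(33 + √(-1352 + (-2016 + 96*8*(-38)))) = -√(33 + √(-1352 + (-2016 - 29184))) = -√(33 + √(-1352 - 31200)) = -√(33 + √(-32552)) = -√(33 + 2*I*√8138)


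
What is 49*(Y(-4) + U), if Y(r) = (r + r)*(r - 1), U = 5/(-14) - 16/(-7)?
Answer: 4109/2 ≈ 2054.5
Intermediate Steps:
U = 27/14 (U = 5*(-1/14) - 16*(-1/7) = -5/14 + 16/7 = 27/14 ≈ 1.9286)
Y(r) = 2*r*(-1 + r) (Y(r) = (2*r)*(-1 + r) = 2*r*(-1 + r))
49*(Y(-4) + U) = 49*(2*(-4)*(-1 - 4) + 27/14) = 49*(2*(-4)*(-5) + 27/14) = 49*(40 + 27/14) = 49*(587/14) = 4109/2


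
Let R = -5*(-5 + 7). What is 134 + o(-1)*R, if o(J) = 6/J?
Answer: 194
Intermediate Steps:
R = -10 (R = -5*2 = -10)
134 + o(-1)*R = 134 + (6/(-1))*(-10) = 134 + (6*(-1))*(-10) = 134 - 6*(-10) = 134 + 60 = 194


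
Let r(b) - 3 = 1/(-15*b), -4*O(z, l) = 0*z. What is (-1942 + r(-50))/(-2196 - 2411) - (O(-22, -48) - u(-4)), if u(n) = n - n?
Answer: 1454249/3455250 ≈ 0.42088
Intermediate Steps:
u(n) = 0
O(z, l) = 0 (O(z, l) = -0*z = -¼*0 = 0)
r(b) = 3 - 1/(15*b) (r(b) = 3 + 1/(-15*b) = 3 - 1/(15*b))
(-1942 + r(-50))/(-2196 - 2411) - (O(-22, -48) - u(-4)) = (-1942 + (3 - 1/15/(-50)))/(-2196 - 2411) - (0 - 1*0) = (-1942 + (3 - 1/15*(-1/50)))/(-4607) - (0 + 0) = (-1942 + (3 + 1/750))*(-1/4607) - 1*0 = (-1942 + 2251/750)*(-1/4607) + 0 = -1454249/750*(-1/4607) + 0 = 1454249/3455250 + 0 = 1454249/3455250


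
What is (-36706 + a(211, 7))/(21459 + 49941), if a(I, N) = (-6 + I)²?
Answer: 1773/23800 ≈ 0.074496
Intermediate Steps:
(-36706 + a(211, 7))/(21459 + 49941) = (-36706 + (-6 + 211)²)/(21459 + 49941) = (-36706 + 205²)/71400 = (-36706 + 42025)*(1/71400) = 5319*(1/71400) = 1773/23800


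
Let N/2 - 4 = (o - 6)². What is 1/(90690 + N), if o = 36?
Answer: 1/92498 ≈ 1.0811e-5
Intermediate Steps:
N = 1808 (N = 8 + 2*(36 - 6)² = 8 + 2*30² = 8 + 2*900 = 8 + 1800 = 1808)
1/(90690 + N) = 1/(90690 + 1808) = 1/92498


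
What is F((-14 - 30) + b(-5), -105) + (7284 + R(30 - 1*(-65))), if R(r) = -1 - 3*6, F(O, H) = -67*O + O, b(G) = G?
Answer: 10499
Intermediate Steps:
F(O, H) = -66*O
R(r) = -19 (R(r) = -1 - 18 = -19)
F((-14 - 30) + b(-5), -105) + (7284 + R(30 - 1*(-65))) = -66*((-14 - 30) - 5) + (7284 - 19) = -66*(-44 - 5) + 7265 = -66*(-49) + 7265 = 3234 + 7265 = 10499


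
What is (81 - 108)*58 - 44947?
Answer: -46513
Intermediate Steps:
(81 - 108)*58 - 44947 = -27*58 - 44947 = -1566 - 44947 = -46513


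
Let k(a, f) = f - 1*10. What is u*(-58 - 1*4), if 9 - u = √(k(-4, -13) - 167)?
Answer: -558 + 62*I*√190 ≈ -558.0 + 854.61*I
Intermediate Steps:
k(a, f) = -10 + f (k(a, f) = f - 10 = -10 + f)
u = 9 - I*√190 (u = 9 - √((-10 - 13) - 167) = 9 - √(-23 - 167) = 9 - √(-190) = 9 - I*√190 ≈ 9.0 - 13.784*I)
u*(-58 - 1*4) = (9 - I*√190)*(-58 - 1*4) = (9 - I*√190)*(-58 - 4) = (9 - I*√190)*(-62) = -558 + 62*I*√190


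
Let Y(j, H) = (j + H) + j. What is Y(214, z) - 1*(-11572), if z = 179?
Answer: 12179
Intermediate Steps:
Y(j, H) = H + 2*j (Y(j, H) = (H + j) + j = H + 2*j)
Y(214, z) - 1*(-11572) = (179 + 2*214) - 1*(-11572) = (179 + 428) + 11572 = 607 + 11572 = 12179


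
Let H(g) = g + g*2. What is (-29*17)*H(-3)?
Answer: 4437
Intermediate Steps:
H(g) = 3*g (H(g) = g + 2*g = 3*g)
(-29*17)*H(-3) = (-29*17)*(3*(-3)) = -493*(-9) = 4437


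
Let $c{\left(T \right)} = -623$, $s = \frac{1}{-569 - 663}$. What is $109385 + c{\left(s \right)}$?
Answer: $108762$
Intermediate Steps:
$s = - \frac{1}{1232}$ ($s = \frac{1}{-1232} = - \frac{1}{1232} \approx -0.00081169$)
$109385 + c{\left(s \right)} = 109385 - 623 = 108762$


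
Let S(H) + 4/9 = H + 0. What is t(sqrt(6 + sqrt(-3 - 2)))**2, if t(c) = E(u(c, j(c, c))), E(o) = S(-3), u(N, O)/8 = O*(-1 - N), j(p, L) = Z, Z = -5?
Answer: 961/81 ≈ 11.864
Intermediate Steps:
j(p, L) = -5
S(H) = -4/9 + H (S(H) = -4/9 + (H + 0) = -4/9 + H)
u(N, O) = 8*O*(-1 - N) (u(N, O) = 8*(O*(-1 - N)) = 8*O*(-1 - N))
E(o) = -31/9 (E(o) = -4/9 - 3 = -31/9)
t(c) = -31/9
t(sqrt(6 + sqrt(-3 - 2)))**2 = (-31/9)**2 = 961/81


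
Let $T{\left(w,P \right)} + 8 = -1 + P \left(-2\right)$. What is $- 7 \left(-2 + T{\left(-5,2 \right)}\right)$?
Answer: $105$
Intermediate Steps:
$T{\left(w,P \right)} = -9 - 2 P$ ($T{\left(w,P \right)} = -8 + \left(-1 + P \left(-2\right)\right) = -8 - \left(1 + 2 P\right) = -9 - 2 P$)
$- 7 \left(-2 + T{\left(-5,2 \right)}\right) = - 7 \left(-2 - 13\right) = \left(-7\right) \left(-15\right) = 105$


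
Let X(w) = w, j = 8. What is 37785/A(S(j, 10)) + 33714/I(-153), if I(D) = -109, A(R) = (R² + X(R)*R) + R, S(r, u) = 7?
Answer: 38573/763 ≈ 50.554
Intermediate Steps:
A(R) = R + 2*R² (A(R) = (R² + R*R) + R = (R² + R²) + R = 2*R² + R = R + 2*R²)
37785/A(S(j, 10)) + 33714/I(-153) = 37785/((7*(1 + 2*7))) + 33714/(-109) = 37785/((7*(1 + 14))) + 33714*(-1/109) = 37785/((7*15)) - 33714/109 = 37785/105 - 33714/109 = 37785*(1/105) - 33714/109 = 2519/7 - 33714/109 = 38573/763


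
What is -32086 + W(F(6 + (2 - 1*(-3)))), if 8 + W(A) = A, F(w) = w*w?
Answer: -31973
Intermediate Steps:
F(w) = w²
W(A) = -8 + A
-32086 + W(F(6 + (2 - 1*(-3)))) = -32086 + (-8 + (6 + (2 - 1*(-3)))²) = -32086 + (-8 + (6 + (2 + 3))²) = -32086 + (-8 + (6 + 5)²) = -32086 + (-8 + 11²) = -32086 + (-8 + 121) = -32086 + 113 = -31973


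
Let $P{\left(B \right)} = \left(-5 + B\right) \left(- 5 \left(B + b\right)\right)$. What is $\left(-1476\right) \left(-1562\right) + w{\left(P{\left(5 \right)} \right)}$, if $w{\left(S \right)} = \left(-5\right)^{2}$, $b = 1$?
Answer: $2305537$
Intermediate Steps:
$P{\left(B \right)} = \left(-5 + B\right) \left(-5 - 5 B\right)$ ($P{\left(B \right)} = \left(-5 + B\right) \left(- 5 \left(B + 1\right)\right) = \left(-5 + B\right) \left(- 5 \left(1 + B\right)\right) = \left(-5 + B\right) \left(-5 - 5 B\right)$)
$w{\left(S \right)} = 25$
$\left(-1476\right) \left(-1562\right) + w{\left(P{\left(5 \right)} \right)} = \left(-1476\right) \left(-1562\right) + 25 = 2305512 + 25 = 2305537$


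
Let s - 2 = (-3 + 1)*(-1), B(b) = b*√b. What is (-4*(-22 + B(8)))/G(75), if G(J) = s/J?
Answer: 1650 - 1200*√2 ≈ -47.056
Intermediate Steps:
B(b) = b^(3/2)
s = 4 (s = 2 + (-3 + 1)*(-1) = 2 - 2*(-1) = 2 + 2 = 4)
G(J) = 4/J
(-4*(-22 + B(8)))/G(75) = (-4*(-22 + 8^(3/2)))/((4/75)) = (-4*(-22 + 16*√2))/((4*(1/75))) = (88 - 64*√2)/(4/75) = (88 - 64*√2)*(75/4) = 1650 - 1200*√2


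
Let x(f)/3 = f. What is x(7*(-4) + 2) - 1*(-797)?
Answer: 719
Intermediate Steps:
x(f) = 3*f
x(7*(-4) + 2) - 1*(-797) = 3*(7*(-4) + 2) - 1*(-797) = 3*(-28 + 2) + 797 = 3*(-26) + 797 = -78 + 797 = 719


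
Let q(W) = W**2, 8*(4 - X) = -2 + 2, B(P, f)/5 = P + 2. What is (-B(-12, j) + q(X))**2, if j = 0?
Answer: 4356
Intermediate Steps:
B(P, f) = 10 + 5*P (B(P, f) = 5*(P + 2) = 5*(2 + P) = 10 + 5*P)
X = 4 (X = 4 - (-2 + 2)/8 = 4 - 1/8*0 = 4 + 0 = 4)
(-B(-12, j) + q(X))**2 = (-(10 + 5*(-12)) + 4**2)**2 = (-(10 - 60) + 16)**2 = (-1*(-50) + 16)**2 = (50 + 16)**2 = 66**2 = 4356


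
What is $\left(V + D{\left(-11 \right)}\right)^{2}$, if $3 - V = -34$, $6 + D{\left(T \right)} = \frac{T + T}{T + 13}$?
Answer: $400$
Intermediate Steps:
$D{\left(T \right)} = -6 + \frac{2 T}{13 + T}$ ($D{\left(T \right)} = -6 + \frac{T + T}{T + 13} = -6 + \frac{2 T}{13 + T}$)
$V = 37$ ($V = 3 - -34 = 3 + 34 = 37$)
$\left(V + D{\left(-11 \right)}\right)^{2} = \left(37 + \frac{2 \left(-39 - -22\right)}{13 - 11}\right)^{2} = \left(37 + \frac{2 \left(-39 + 22\right)}{2}\right)^{2} = \left(37 + 2 \cdot \frac{1}{2} \left(-17\right)\right)^{2} = \left(37 - 17\right)^{2} = 20^{2} = 400$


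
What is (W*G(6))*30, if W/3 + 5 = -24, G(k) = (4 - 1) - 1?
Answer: -5220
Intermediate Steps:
G(k) = 2 (G(k) = 3 - 1 = 2)
W = -87 (W = -15 + 3*(-24) = -15 - 72 = -87)
(W*G(6))*30 = -87*2*30 = -174*30 = -5220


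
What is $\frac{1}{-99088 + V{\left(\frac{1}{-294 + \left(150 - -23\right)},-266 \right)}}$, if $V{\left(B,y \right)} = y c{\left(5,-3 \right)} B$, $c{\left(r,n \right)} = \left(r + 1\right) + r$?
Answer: $- \frac{11}{1089702} \approx -1.0095 \cdot 10^{-5}$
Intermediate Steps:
$c{\left(r,n \right)} = 1 + 2 r$ ($c{\left(r,n \right)} = \left(1 + r\right) + r = 1 + 2 r$)
$V{\left(B,y \right)} = 11 B y$ ($V{\left(B,y \right)} = y \left(1 + 2 \cdot 5\right) B = y \left(1 + 10\right) B = y 11 B = 11 y B = 11 B y$)
$\frac{1}{-99088 + V{\left(\frac{1}{-294 + \left(150 - -23\right)},-266 \right)}} = \frac{1}{-99088 + 11 \frac{1}{-294 + \left(150 - -23\right)} \left(-266\right)} = \frac{1}{-99088 + 11 \frac{1}{-294 + \left(150 + 23\right)} \left(-266\right)} = \frac{1}{-99088 + 11 \frac{1}{-294 + 173} \left(-266\right)} = \frac{1}{-99088 + 11 \frac{1}{-121} \left(-266\right)} = \frac{1}{-99088 + 11 \left(- \frac{1}{121}\right) \left(-266\right)} = \frac{1}{-99088 + \frac{266}{11}} = \frac{1}{- \frac{1089702}{11}} = - \frac{11}{1089702}$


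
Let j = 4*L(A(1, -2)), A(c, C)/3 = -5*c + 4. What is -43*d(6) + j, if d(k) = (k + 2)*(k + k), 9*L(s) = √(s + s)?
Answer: -4128 + 4*I*√6/9 ≈ -4128.0 + 1.0887*I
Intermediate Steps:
A(c, C) = 12 - 15*c (A(c, C) = 3*(-5*c + 4) = 3*(4 - 5*c) = 12 - 15*c)
L(s) = √2*√s/9 (L(s) = √(s + s)/9 = √(2*s)/9 = (√2*√s)/9 = √2*√s/9)
j = 4*I*√6/9 (j = 4*(√2*√(12 - 15*1)/9) = 4*(√2*√(12 - 15)/9) = 4*(√2*√(-3)/9) = 4*(√2*(I*√3)/9) = 4*(I*√6/9) = 4*I*√6/9 ≈ 1.0887*I)
d(k) = 2*k*(2 + k) (d(k) = (2 + k)*(2*k) = 2*k*(2 + k))
-43*d(6) + j = -86*6*(2 + 6) + 4*I*√6/9 = -86*6*8 + 4*I*√6/9 = -43*96 + 4*I*√6/9 = -4128 + 4*I*√6/9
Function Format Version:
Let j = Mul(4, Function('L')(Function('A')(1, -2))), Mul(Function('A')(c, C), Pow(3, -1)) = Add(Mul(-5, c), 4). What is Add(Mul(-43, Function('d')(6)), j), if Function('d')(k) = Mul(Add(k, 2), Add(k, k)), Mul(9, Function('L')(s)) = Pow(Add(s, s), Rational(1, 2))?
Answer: Add(-4128, Mul(Rational(4, 9), I, Pow(6, Rational(1, 2)))) ≈ Add(-4128.0, Mul(1.0887, I))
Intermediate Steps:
Function('A')(c, C) = Add(12, Mul(-15, c)) (Function('A')(c, C) = Mul(3, Add(Mul(-5, c), 4)) = Mul(3, Add(4, Mul(-5, c))) = Add(12, Mul(-15, c)))
Function('L')(s) = Mul(Rational(1, 9), Pow(2, Rational(1, 2)), Pow(s, Rational(1, 2))) (Function('L')(s) = Mul(Rational(1, 9), Pow(Add(s, s), Rational(1, 2))) = Mul(Rational(1, 9), Pow(Mul(2, s), Rational(1, 2))) = Mul(Rational(1, 9), Mul(Pow(2, Rational(1, 2)), Pow(s, Rational(1, 2)))) = Mul(Rational(1, 9), Pow(2, Rational(1, 2)), Pow(s, Rational(1, 2))))
j = Mul(Rational(4, 9), I, Pow(6, Rational(1, 2))) (j = Mul(4, Mul(Rational(1, 9), Pow(2, Rational(1, 2)), Pow(Add(12, Mul(-15, 1)), Rational(1, 2)))) = Mul(4, Mul(Rational(1, 9), Pow(2, Rational(1, 2)), Pow(Add(12, -15), Rational(1, 2)))) = Mul(4, Mul(Rational(1, 9), Pow(2, Rational(1, 2)), Pow(-3, Rational(1, 2)))) = Mul(4, Mul(Rational(1, 9), Pow(2, Rational(1, 2)), Mul(I, Pow(3, Rational(1, 2))))) = Mul(4, Mul(Rational(1, 9), I, Pow(6, Rational(1, 2)))) = Mul(Rational(4, 9), I, Pow(6, Rational(1, 2))) ≈ Mul(1.0887, I))
Function('d')(k) = Mul(2, k, Add(2, k)) (Function('d')(k) = Mul(Add(2, k), Mul(2, k)) = Mul(2, k, Add(2, k)))
Add(Mul(-43, Function('d')(6)), j) = Add(Mul(-43, Mul(2, 6, Add(2, 6))), Mul(Rational(4, 9), I, Pow(6, Rational(1, 2)))) = Add(Mul(-43, Mul(2, 6, 8)), Mul(Rational(4, 9), I, Pow(6, Rational(1, 2)))) = Add(Mul(-43, 96), Mul(Rational(4, 9), I, Pow(6, Rational(1, 2)))) = Add(-4128, Mul(Rational(4, 9), I, Pow(6, Rational(1, 2))))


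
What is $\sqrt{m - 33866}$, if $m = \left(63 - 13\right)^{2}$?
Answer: $i \sqrt{31366} \approx 177.1 i$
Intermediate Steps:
$m = 2500$ ($m = 50^{2} = 2500$)
$\sqrt{m - 33866} = \sqrt{2500 - 33866} = \sqrt{-31366} = i \sqrt{31366}$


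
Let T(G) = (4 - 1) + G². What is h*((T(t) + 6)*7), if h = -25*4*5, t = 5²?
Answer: -2219000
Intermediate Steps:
t = 25
T(G) = 3 + G²
h = -500 (h = -5*20*5 = -100*5 = -500)
h*((T(t) + 6)*7) = -500*((3 + 25²) + 6)*7 = -500*((3 + 625) + 6)*7 = -500*(628 + 6)*7 = -317000*7 = -500*4438 = -2219000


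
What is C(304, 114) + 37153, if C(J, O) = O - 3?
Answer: 37264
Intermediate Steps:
C(J, O) = -3 + O
C(304, 114) + 37153 = (-3 + 114) + 37153 = 111 + 37153 = 37264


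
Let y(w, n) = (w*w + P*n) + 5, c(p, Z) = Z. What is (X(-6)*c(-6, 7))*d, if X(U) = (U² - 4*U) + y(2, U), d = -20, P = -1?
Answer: -10500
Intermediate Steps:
y(w, n) = 5 + w² - n (y(w, n) = (w*w - n) + 5 = (w² - n) + 5 = 5 + w² - n)
X(U) = 9 + U² - 5*U (X(U) = (U² - 4*U) + (5 + 2² - U) = (U² - 4*U) + (5 + 4 - U) = (U² - 4*U) + (9 - U) = 9 + U² - 5*U)
(X(-6)*c(-6, 7))*d = ((9 + (-6)² - 5*(-6))*7)*(-20) = ((9 + 36 + 30)*7)*(-20) = (75*7)*(-20) = 525*(-20) = -10500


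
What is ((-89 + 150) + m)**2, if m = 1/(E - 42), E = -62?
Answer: 40233649/10816 ≈ 3719.8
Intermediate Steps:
m = -1/104 (m = 1/(-62 - 42) = 1/(-104) = -1/104 ≈ -0.0096154)
((-89 + 150) + m)**2 = ((-89 + 150) - 1/104)**2 = (61 - 1/104)**2 = (6343/104)**2 = 40233649/10816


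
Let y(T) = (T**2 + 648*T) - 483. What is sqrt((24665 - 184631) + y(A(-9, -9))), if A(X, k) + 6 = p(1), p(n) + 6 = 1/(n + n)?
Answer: 5*I*sqrt(26843)/2 ≈ 409.6*I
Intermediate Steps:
p(n) = -6 + 1/(2*n) (p(n) = -6 + 1/(n + n) = -6 + 1/(2*n))
A(X, k) = -23/2 (A(X, k) = -6 + (-6 + (1/2)/1) = -6 + (-6 + (1/2)*1) = -6 + (-6 + 1/2) = -6 - 11/2 = -23/2)
y(T) = -483 + T**2 + 648*T
sqrt((24665 - 184631) + y(A(-9, -9))) = sqrt((24665 - 184631) + (-483 + (-23/2)**2 + 648*(-23/2))) = sqrt(-159966 + (-483 + 529/4 - 7452)) = sqrt(-159966 - 31211/4) = sqrt(-671075/4) = 5*I*sqrt(26843)/2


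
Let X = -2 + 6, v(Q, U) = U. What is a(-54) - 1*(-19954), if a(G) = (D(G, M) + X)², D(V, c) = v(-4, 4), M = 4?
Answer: 20018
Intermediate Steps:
D(V, c) = 4
X = 4
a(G) = 64 (a(G) = (4 + 4)² = 8² = 64)
a(-54) - 1*(-19954) = 64 - 1*(-19954) = 64 + 19954 = 20018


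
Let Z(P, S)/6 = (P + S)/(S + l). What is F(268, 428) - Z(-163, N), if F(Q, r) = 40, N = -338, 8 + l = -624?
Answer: 17897/485 ≈ 36.901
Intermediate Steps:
l = -632 (l = -8 - 624 = -632)
Z(P, S) = 6*(P + S)/(-632 + S) (Z(P, S) = 6*((P + S)/(S - 632)) = 6*((P + S)/(-632 + S)) = 6*(P + S)/(-632 + S))
F(268, 428) - Z(-163, N) = 40 - 6*(-163 - 338)/(-632 - 338) = 40 - 6*(-501)/(-970) = 40 - 6*(-1)*(-501)/970 = 40 - 1*1503/485 = 40 - 1503/485 = 17897/485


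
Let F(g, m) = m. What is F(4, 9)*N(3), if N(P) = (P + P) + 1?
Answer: 63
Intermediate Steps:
N(P) = 1 + 2*P (N(P) = 2*P + 1 = 1 + 2*P)
F(4, 9)*N(3) = 9*(1 + 2*3) = 9*(1 + 6) = 9*7 = 63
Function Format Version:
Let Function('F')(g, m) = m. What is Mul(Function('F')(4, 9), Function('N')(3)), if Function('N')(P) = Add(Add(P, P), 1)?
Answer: 63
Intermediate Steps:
Function('N')(P) = Add(1, Mul(2, P)) (Function('N')(P) = Add(Mul(2, P), 1) = Add(1, Mul(2, P)))
Mul(Function('F')(4, 9), Function('N')(3)) = Mul(9, Add(1, Mul(2, 3))) = Mul(9, Add(1, 6)) = Mul(9, 7) = 63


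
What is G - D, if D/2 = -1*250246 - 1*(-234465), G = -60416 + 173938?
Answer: 145084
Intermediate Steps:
G = 113522
D = -31562 (D = 2*(-1*250246 - 1*(-234465)) = 2*(-250246 + 234465) = 2*(-15781) = -31562)
G - D = 113522 - 1*(-31562) = 113522 + 31562 = 145084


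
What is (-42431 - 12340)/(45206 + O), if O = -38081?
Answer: -18257/2375 ≈ -7.6872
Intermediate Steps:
(-42431 - 12340)/(45206 + O) = (-42431 - 12340)/(45206 - 38081) = -54771/7125 = -54771*1/7125 = -18257/2375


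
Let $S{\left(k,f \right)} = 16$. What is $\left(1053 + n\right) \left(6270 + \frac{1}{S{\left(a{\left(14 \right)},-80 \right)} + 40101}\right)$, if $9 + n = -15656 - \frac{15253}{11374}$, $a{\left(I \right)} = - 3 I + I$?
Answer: $- \frac{41807936693528331}{456290758} \approx -9.1626 \cdot 10^{7}$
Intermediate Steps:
$a{\left(I \right)} = - 2 I$
$n = - \frac{178188963}{11374}$ ($n = -9 - \left(15656 + \frac{15253}{11374}\right) = -9 - \frac{178086597}{11374} = - \frac{178188963}{11374} \approx -15666.0$)
$\left(1053 + n\right) \left(6270 + \frac{1}{S{\left(a{\left(14 \right)},-80 \right)} + 40101}\right) = \left(1053 - \frac{178188963}{11374}\right) \left(6270 + \frac{1}{16 + 40101}\right) = - \frac{166212141 \left(6270 + \frac{1}{40117}\right)}{11374} = \left(- \frac{166212141}{11374}\right) \frac{251533591}{40117} = - \frac{41807936693528331}{456290758}$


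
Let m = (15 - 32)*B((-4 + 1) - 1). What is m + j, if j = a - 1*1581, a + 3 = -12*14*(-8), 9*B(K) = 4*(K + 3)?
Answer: -2092/9 ≈ -232.44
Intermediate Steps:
B(K) = 4/3 + 4*K/9 (B(K) = (4*(K + 3))/9 = (4*(3 + K))/9 = (12 + 4*K)/9 = 4/3 + 4*K/9)
a = 1341 (a = -3 - 12*14*(-8) = -3 - 168*(-8) = -3 + 1344 = 1341)
m = 68/9 (m = (15 - 32)*(4/3 + 4*((-4 + 1) - 1)/9) = -17*(4/3 + 4*(-3 - 1)/9) = -17*(4/3 + (4/9)*(-4)) = -17*(4/3 - 16/9) = -17*(-4/9) = 68/9 ≈ 7.5556)
j = -240 (j = 1341 - 1*1581 = 1341 - 1581 = -240)
m + j = 68/9 - 240 = -2092/9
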